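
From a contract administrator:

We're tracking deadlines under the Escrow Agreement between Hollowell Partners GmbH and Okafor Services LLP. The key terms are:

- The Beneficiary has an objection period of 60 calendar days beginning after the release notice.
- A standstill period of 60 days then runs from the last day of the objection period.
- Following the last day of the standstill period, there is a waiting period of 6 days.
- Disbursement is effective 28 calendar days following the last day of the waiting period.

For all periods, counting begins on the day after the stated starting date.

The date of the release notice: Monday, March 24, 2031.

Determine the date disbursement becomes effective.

The last day of the objection period: 60 calendar days after March 24, 2031 is May 23, 2031.
The last day of the standstill period: May 23, 2031 + 60 days = July 22, 2031.
Adding 6 calendar days to July 22, 2031 gives July 28, 2031, which is the last day of the waiting period.
The date disbursement becomes effective: 28 calendar days after July 28, 2031 is August 25, 2031.

August 25, 2031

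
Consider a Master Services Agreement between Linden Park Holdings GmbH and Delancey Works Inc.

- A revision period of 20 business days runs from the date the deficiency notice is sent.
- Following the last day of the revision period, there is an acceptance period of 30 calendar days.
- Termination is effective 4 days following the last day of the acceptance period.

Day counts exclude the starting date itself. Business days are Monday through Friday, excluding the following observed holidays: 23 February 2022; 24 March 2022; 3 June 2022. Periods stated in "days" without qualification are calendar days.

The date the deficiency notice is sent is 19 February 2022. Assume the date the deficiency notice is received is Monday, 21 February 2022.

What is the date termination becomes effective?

24 April 2022

The last day of the revision period: counting 20 business days from Saturday, 19 February 2022 (Feb 21, Feb 22, Feb 24, Feb 25, …, Mar 17, Mar 18, Mar 21, skipping weekends and the listed holiday on Feb 23) reaches Monday, 21 March 2022.
The last day of the acceptance period: 30 calendar days after 21 March 2022 is 20 April 2022.
The date termination becomes effective: 20 April 2022 + 4 days = 24 April 2022.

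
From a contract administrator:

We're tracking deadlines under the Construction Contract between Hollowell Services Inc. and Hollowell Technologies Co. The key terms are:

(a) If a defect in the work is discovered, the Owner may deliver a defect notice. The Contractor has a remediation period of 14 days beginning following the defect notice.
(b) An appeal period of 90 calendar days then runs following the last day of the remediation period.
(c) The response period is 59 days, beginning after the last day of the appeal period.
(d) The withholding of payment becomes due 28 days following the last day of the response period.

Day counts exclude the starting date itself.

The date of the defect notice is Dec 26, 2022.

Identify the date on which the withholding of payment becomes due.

The last day of the remediation period: 14 calendar days after Dec 26, 2022 is Jan 9, 2023.
The last day of the appeal period: Jan 9, 2023 + 90 days = Apr 9, 2023.
The last day of the response period: Apr 9, 2023 + 59 days = Jun 7, 2023.
The date on which the withholding of payment becomes due: Jun 7, 2023 + 28 days = Jul 5, 2023.

Jul 5, 2023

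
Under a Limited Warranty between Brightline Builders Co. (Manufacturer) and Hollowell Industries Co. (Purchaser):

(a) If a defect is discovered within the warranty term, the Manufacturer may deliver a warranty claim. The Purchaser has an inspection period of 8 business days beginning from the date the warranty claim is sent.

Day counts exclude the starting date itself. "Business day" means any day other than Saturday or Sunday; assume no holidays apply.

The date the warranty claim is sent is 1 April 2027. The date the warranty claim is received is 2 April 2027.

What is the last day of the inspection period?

13 April 2027

The last day of the inspection period: counting 8 business days from Thursday, 1 April 2027 (Apr 2, Apr 5, Apr 6, Apr 7, Apr 8, Apr 9, Apr 12, Apr 13, skipping weekends) reaches Tuesday, 13 April 2027.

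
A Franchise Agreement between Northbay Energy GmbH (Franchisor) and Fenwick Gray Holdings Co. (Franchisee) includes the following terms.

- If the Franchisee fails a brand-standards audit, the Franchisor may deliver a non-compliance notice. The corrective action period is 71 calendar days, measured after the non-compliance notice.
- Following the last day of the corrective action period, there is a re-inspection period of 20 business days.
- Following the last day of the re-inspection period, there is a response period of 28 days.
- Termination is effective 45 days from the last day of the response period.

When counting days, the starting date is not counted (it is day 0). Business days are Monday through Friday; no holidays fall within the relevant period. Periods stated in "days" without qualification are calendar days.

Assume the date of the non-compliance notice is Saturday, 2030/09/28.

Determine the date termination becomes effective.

2031/03/17

Adding 71 calendar days to 2030/09/28 gives 2030/12/08, which is the last day of the corrective action period.
The last day of the re-inspection period: counting 20 business days from Sunday, 2030/12/08 (Dec 9, Dec 10, Dec 11, Dec 12, …, Jan 1, Jan 2, Jan 3, skipping weekends) reaches Friday, 2031/01/03.
The last day of the response period: 28 calendar days after 2031/01/03 is 2031/01/31.
Adding 45 calendar days to 2031/01/31 gives 2031/03/17, which is the date termination becomes effective.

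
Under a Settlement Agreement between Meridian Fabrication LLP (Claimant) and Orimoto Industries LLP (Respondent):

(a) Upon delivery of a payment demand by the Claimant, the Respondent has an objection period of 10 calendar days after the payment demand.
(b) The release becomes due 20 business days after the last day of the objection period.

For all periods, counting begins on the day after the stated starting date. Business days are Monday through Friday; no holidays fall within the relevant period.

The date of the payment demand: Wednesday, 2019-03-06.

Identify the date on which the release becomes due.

2019-04-12

The last day of the objection period: 10 calendar days after 2019-03-06 is 2019-03-16.
From Saturday, 2019-03-16, 20 business days (Mar 18, Mar 19, Mar 20, Mar 21, …, Apr 10, Apr 11, Apr 12, skipping weekends) brings us to Friday, 2019-04-12, which is the date on which the release becomes due.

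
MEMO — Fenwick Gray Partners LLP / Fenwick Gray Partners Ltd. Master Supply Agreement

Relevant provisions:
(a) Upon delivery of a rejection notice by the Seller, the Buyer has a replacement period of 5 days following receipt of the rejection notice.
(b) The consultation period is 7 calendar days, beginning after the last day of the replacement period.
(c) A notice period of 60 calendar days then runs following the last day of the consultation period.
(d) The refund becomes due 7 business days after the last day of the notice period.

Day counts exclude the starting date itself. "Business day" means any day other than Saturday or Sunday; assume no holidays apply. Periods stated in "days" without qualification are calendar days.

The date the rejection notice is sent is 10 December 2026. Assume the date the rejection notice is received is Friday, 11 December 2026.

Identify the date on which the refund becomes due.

2 March 2027

Adding 5 calendar days to 11 December 2026 gives 16 December 2026, which is the last day of the replacement period.
The last day of the consultation period: 7 calendar days after 16 December 2026 is 23 December 2026.
The last day of the notice period: 23 December 2026 + 60 days = 21 February 2027.
From Sunday, 21 February 2027, 7 business days (Feb 22, Feb 23, Feb 24, Feb 25, Feb 26, Mar 1, Mar 2, skipping weekends) brings us to Tuesday, 2 March 2027, which is the date on which the refund becomes due.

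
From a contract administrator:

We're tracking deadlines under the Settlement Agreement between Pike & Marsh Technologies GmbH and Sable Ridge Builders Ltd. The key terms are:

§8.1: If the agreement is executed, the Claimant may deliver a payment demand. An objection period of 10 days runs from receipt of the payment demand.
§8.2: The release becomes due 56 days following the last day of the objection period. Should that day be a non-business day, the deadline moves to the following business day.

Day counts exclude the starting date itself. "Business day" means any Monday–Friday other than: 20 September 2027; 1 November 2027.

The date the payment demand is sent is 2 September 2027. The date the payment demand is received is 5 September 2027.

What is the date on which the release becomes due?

The last day of the objection period: 5 September 2027 + 10 days = 15 September 2027.
The date on which the release becomes due: 15 September 2027 + 56 days = 10 November 2027. 10 November 2027 is a Wednesday and is not a listed holiday, so no roll-forward applies.

10 November 2027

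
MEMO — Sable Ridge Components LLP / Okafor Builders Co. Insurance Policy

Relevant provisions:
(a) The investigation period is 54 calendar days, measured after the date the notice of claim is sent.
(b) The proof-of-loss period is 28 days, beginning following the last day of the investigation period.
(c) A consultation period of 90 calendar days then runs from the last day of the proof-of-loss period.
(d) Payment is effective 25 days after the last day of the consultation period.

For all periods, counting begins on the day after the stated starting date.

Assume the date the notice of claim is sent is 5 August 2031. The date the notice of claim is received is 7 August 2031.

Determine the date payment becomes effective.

The last day of the investigation period: 54 calendar days after 5 August 2031 is 28 September 2031.
The last day of the proof-of-loss period: 28 September 2031 + 28 days = 26 October 2031.
The last day of the consultation period: 26 October 2031 + 90 days = 24 January 2032.
Adding 25 calendar days to 24 January 2032 gives 18 February 2032, which is the date payment becomes effective.

18 February 2032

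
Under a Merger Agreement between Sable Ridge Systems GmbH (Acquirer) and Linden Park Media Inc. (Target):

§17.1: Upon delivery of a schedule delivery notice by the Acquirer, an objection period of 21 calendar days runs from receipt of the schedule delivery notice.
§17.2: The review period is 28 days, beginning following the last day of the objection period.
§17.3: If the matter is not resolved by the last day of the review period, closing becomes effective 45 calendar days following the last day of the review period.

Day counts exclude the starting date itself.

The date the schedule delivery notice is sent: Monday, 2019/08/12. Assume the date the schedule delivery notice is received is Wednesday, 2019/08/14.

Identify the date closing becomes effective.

Adding 21 calendar days to 2019/08/14 gives 2019/09/04, which is the last day of the objection period.
The last day of the review period: 2019/09/04 + 28 days = 2019/10/02.
The date closing becomes effective: 45 calendar days after 2019/10/02 is 2019/11/16.

2019/11/16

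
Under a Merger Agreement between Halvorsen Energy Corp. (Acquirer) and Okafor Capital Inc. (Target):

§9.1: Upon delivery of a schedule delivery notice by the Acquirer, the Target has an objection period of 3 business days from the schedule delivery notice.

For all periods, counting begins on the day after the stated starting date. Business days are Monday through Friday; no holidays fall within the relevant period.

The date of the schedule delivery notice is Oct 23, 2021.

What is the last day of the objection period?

The last day of the objection period: 3 business days after Saturday, Oct 23, 2021, skipping weekends — Oct 25, Oct 26, Oct 27 — lands on Wednesday, Oct 27, 2021.

Oct 27, 2021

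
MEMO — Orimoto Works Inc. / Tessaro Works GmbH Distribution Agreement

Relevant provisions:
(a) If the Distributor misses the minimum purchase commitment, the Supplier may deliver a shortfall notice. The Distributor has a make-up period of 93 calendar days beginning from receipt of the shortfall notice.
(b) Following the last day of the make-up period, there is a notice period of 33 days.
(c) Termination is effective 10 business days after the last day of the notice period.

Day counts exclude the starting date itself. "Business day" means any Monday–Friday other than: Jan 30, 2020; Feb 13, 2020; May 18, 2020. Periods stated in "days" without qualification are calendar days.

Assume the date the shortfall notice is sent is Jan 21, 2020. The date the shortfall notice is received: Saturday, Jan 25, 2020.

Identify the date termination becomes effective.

The last day of the make-up period: Jan 25, 2020 + 93 days = Apr 27, 2020.
Adding 33 calendar days to Apr 27, 2020 gives May 30, 2020, which is the last day of the notice period.
The date termination becomes effective: 10 business days after Saturday, May 30, 2020, skipping weekends — Jun 1, Jun 2, Jun 3, Jun 4, Jun 5, Jun 8, Jun 9, Jun 10, Jun 11, Jun 12 — lands on Friday, Jun 12, 2020.

Jun 12, 2020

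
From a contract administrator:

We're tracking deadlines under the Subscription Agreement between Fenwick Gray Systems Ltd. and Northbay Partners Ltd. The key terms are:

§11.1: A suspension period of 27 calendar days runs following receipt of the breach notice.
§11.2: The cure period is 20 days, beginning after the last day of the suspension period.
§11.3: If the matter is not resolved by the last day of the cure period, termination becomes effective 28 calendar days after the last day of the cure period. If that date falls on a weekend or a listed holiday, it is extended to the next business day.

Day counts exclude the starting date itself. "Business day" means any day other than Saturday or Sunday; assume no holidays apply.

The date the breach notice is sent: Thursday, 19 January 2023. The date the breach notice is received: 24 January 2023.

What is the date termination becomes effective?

The last day of the suspension period: 24 January 2023 + 27 days = 20 February 2023.
Adding 20 calendar days to 20 February 2023 gives 12 March 2023, which is the last day of the cure period.
The date termination becomes effective: 28 calendar days after 12 March 2023 is 9 April 2023. That falls on a Sunday, so it rolls to the next business day, Monday, 10 April 2023.

10 April 2023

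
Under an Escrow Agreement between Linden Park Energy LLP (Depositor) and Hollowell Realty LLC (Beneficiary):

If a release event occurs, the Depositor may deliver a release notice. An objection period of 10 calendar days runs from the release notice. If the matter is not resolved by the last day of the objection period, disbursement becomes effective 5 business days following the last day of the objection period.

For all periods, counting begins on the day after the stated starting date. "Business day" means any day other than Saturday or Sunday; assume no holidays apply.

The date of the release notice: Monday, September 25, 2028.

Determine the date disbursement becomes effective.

October 12, 2028

Adding 10 calendar days to September 25, 2028 gives October 5, 2028, which is the last day of the objection period.
From Thursday, October 5, 2028, 5 business days (Oct 6, Oct 9, Oct 10, Oct 11, Oct 12, skipping weekends) brings us to Thursday, October 12, 2028, which is the date disbursement becomes effective.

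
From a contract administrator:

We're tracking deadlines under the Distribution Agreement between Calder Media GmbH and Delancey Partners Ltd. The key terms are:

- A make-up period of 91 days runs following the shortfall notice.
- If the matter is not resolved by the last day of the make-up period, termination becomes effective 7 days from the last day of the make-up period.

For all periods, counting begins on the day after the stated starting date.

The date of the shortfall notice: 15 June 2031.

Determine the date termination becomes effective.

21 September 2031

The last day of the make-up period: 91 calendar days after 15 June 2031 is 14 September 2031.
The date termination becomes effective: 14 September 2031 + 7 days = 21 September 2031.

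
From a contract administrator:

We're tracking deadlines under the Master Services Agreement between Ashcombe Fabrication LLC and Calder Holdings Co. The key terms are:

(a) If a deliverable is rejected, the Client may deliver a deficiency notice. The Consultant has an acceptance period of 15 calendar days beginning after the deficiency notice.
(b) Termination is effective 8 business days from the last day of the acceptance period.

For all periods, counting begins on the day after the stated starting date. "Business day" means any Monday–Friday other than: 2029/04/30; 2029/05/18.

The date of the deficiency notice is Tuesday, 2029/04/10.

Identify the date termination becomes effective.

The last day of the acceptance period: 2029/04/10 + 15 days = 2029/04/25.
From Wednesday, 2029/04/25, 8 business days (Apr 26, Apr 27, May 1, May 2, May 3, May 4, May 7, May 8, skipping weekends and the listed holiday on Apr 30) brings us to Tuesday, 2029/05/08, which is the date termination becomes effective.

2029/05/08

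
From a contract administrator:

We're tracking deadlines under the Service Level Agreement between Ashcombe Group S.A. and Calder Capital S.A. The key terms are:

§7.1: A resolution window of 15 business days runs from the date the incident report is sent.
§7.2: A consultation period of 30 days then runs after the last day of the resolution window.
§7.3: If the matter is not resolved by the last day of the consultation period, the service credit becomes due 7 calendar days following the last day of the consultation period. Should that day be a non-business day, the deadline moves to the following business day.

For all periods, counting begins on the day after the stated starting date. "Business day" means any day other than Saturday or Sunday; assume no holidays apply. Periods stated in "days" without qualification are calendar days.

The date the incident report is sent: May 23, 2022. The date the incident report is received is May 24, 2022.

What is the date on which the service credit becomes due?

The last day of the resolution window: counting 15 business days from Monday, May 23, 2022 (May 24, May 25, May 26, May 27, …, Jun 9, Jun 10, Jun 13, skipping weekends) reaches Monday, Jun 13, 2022.
Adding 30 calendar days to Jun 13, 2022 gives Jul 13, 2022, which is the last day of the consultation period.
The date on which the service credit becomes due: 7 calendar days after Jul 13, 2022 is Jul 20, 2022. Jul 20, 2022 is a Wednesday, so no roll-forward applies.

Jul 20, 2022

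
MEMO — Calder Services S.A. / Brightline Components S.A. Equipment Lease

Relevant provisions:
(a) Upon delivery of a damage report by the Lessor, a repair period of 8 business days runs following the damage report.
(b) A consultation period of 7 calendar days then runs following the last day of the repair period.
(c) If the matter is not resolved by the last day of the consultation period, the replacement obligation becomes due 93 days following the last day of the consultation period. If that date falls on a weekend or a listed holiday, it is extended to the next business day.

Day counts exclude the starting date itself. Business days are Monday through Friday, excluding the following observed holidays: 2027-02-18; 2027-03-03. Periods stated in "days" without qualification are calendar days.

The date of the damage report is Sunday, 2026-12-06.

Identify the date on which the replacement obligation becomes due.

From Sunday, 2026-12-06, 8 business days (Dec 7, Dec 8, Dec 9, Dec 10, Dec 11, Dec 14, Dec 15, Dec 16, skipping weekends) brings us to Wednesday, 2026-12-16, which is the last day of the repair period.
The last day of the consultation period: 2026-12-16 + 7 days = 2026-12-23.
Adding 93 calendar days to 2026-12-23 gives 2027-03-26, which is the date on which the replacement obligation becomes due. 2027-03-26 is a Friday and is not a listed holiday, so no roll-forward applies.

2027-03-26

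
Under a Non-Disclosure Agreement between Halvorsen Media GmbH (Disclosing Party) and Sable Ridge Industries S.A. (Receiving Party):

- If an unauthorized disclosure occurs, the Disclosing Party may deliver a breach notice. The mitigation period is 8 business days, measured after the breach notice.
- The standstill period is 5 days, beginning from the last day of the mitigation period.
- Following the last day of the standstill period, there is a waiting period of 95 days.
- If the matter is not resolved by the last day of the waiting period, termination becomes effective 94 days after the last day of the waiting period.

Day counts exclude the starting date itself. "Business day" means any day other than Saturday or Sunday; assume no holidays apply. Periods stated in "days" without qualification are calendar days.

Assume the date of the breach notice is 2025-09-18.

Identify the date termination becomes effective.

2026-04-12

From Thursday, 2025-09-18, 8 business days (Sep 19, Sep 22, Sep 23, Sep 24, Sep 25, Sep 26, Sep 29, Sep 30, skipping weekends) brings us to Tuesday, 2025-09-30, which is the last day of the mitigation period.
The last day of the standstill period: 2025-09-30 + 5 days = 2025-10-05.
The last day of the waiting period: 2025-10-05 + 95 days = 2026-01-08.
The date termination becomes effective: 94 calendar days after 2026-01-08 is 2026-04-12.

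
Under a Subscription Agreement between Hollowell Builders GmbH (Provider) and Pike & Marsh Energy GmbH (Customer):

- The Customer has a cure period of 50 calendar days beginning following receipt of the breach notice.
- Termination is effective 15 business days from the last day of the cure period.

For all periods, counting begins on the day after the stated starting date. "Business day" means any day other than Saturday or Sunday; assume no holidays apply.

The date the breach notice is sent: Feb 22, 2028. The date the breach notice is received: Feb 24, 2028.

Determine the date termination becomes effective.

The last day of the cure period: 50 calendar days after Feb 24, 2028 is Apr 14, 2028.
The date termination becomes effective: counting 15 business days from Friday, Apr 14, 2028 (Apr 17, Apr 18, Apr 19, Apr 20, …, May 3, May 4, May 5, skipping weekends) reaches Friday, May 5, 2028.

May 5, 2028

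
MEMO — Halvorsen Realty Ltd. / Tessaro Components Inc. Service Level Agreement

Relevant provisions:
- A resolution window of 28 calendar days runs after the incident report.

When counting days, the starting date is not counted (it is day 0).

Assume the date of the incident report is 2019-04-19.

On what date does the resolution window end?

The last day of the resolution window: 2019-04-19 + 28 days = 2019-05-17.

2019-05-17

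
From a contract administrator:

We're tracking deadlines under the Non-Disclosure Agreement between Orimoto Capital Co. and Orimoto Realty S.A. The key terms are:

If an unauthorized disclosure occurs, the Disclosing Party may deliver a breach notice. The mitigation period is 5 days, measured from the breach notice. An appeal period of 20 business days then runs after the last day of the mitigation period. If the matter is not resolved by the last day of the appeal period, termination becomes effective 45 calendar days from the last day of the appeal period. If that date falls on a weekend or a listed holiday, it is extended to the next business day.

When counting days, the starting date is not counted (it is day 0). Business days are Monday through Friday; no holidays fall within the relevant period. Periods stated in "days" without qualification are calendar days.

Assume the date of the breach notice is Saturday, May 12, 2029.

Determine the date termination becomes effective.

July 30, 2029

The last day of the mitigation period: 5 calendar days after May 12, 2029 is May 17, 2029.
The last day of the appeal period: counting 20 business days from Thursday, May 17, 2029 (May 18, May 21, May 22, May 23, …, Jun 12, Jun 13, Jun 14, skipping weekends) reaches Thursday, June 14, 2029.
The date termination becomes effective: 45 calendar days after June 14, 2029 is July 29, 2029. That falls on a Sunday, so it rolls to the next business day, Monday, July 30, 2029.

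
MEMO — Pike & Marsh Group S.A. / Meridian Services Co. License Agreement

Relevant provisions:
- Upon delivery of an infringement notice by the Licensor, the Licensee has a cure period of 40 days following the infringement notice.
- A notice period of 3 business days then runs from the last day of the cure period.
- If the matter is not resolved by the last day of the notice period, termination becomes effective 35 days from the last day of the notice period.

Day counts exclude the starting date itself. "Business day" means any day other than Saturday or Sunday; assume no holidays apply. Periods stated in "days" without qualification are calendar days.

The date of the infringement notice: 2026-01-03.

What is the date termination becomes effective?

2026-03-24

The last day of the cure period: 2026-01-03 + 40 days = 2026-02-12.
From Thursday, 2026-02-12, 3 business days (Feb 13, Feb 16, Feb 17, skipping weekends) brings us to Tuesday, 2026-02-17, which is the last day of the notice period.
Adding 35 calendar days to 2026-02-17 gives 2026-03-24, which is the date termination becomes effective.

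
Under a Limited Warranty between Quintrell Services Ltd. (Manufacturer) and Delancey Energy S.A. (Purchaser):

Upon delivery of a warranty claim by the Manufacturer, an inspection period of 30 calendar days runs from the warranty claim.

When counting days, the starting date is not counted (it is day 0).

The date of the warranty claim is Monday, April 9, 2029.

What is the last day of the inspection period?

May 9, 2029

The last day of the inspection period: April 9, 2029 + 30 days = May 9, 2029.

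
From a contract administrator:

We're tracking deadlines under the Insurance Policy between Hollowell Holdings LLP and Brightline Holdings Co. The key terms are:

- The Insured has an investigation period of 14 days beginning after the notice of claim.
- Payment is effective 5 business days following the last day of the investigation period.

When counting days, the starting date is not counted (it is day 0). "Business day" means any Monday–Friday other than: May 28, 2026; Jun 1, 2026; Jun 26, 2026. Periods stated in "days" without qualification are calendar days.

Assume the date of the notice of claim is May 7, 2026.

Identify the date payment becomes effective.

May 29, 2026

The last day of the investigation period: May 7, 2026 + 14 days = May 21, 2026.
The date payment becomes effective: counting 5 business days from Thursday, May 21, 2026 (May 22, May 25, May 26, May 27, May 29, skipping weekends and the listed holiday on May 28) reaches Friday, May 29, 2026.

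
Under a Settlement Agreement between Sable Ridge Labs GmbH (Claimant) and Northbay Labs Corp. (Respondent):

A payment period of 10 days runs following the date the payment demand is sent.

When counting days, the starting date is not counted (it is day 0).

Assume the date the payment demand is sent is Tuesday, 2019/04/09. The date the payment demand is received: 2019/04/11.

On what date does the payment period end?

2019/04/19

Adding 10 calendar days to 2019/04/09 gives 2019/04/19, which is the last day of the payment period.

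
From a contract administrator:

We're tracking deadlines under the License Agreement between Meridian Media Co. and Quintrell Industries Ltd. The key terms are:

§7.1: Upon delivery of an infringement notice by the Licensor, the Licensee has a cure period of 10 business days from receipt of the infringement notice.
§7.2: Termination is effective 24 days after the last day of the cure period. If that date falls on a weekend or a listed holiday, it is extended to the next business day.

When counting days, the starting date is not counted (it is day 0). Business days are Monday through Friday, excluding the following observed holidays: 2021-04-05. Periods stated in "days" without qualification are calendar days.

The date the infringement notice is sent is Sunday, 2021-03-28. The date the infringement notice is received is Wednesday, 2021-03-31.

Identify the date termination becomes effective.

2021-05-10

The last day of the cure period: counting 10 business days from Wednesday, 2021-03-31 (Apr 1, Apr 2, Apr 6, Apr 7, Apr 8, Apr 9, Apr 12, Apr 13, Apr 14, Apr 15, skipping weekends and the listed holiday on Apr 5) reaches Thursday, 2021-04-15.
The date termination becomes effective: 2021-04-15 + 24 days = 2021-05-09. That falls on a Sunday, so it rolls to the next business day, Monday, 2021-05-10.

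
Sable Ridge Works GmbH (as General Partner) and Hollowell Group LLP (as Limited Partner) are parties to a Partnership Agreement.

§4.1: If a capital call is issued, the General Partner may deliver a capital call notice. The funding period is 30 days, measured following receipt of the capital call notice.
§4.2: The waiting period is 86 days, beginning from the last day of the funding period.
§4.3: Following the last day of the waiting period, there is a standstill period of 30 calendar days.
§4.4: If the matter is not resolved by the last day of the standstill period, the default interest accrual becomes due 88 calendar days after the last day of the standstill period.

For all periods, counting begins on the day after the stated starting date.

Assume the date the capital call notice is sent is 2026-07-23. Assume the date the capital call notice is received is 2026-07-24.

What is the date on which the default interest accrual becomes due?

2027-03-15

Adding 30 calendar days to 2026-07-24 gives 2026-08-23, which is the last day of the funding period.
Adding 86 calendar days to 2026-08-23 gives 2026-11-17, which is the last day of the waiting period.
The last day of the standstill period: 30 calendar days after 2026-11-17 is 2026-12-17.
Adding 88 calendar days to 2026-12-17 gives 2027-03-15, which is the date on which the default interest accrual becomes due.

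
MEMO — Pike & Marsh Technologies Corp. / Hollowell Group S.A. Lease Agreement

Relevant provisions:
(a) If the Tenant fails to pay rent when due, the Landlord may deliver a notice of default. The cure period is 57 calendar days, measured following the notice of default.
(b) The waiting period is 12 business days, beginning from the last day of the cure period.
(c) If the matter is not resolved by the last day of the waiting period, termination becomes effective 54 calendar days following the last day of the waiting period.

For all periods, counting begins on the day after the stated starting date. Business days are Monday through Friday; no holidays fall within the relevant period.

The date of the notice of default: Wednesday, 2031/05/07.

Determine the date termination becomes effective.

Adding 57 calendar days to 2031/05/07 gives 2031/07/03, which is the last day of the cure period.
The last day of the waiting period: 12 business days after Thursday, 2031/07/03, skipping weekends — Jul 4, Jul 7, Jul 8, Jul 9, …, Jul 17, Jul 18, Jul 21 — lands on Monday, 2031/07/21.
The date termination becomes effective: 54 calendar days after 2031/07/21 is 2031/09/13.

2031/09/13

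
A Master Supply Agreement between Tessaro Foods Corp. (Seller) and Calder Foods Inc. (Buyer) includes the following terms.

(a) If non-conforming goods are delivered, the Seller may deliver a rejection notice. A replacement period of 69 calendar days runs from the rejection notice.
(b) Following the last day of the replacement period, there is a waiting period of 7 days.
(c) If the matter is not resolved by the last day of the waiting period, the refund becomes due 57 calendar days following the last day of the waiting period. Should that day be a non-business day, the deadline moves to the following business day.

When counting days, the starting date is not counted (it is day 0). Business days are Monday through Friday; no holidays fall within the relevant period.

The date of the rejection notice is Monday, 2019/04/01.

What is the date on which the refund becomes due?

The last day of the replacement period: 2019/04/01 + 69 days = 2019/06/09.
The last day of the waiting period: 7 calendar days after 2019/06/09 is 2019/06/16.
The date on which the refund becomes due: 57 calendar days after 2019/06/16 is 2019/08/12. 2019/08/12 is a Monday, so no roll-forward applies.

2019/08/12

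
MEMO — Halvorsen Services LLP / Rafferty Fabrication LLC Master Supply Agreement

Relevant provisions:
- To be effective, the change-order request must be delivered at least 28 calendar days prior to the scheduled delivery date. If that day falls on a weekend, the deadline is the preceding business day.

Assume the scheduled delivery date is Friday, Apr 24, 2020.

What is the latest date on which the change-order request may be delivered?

Mar 27, 2020

Apr 24, 2020 minus 28 days is Mar 27, 2020. That is a Friday, so no adjustment is needed.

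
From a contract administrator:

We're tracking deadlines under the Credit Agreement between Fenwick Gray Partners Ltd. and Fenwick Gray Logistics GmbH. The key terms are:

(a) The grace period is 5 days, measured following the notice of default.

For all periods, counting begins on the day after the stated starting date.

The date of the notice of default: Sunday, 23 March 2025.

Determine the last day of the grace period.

28 March 2025

Adding 5 calendar days to 23 March 2025 gives 28 March 2025, which is the last day of the grace period.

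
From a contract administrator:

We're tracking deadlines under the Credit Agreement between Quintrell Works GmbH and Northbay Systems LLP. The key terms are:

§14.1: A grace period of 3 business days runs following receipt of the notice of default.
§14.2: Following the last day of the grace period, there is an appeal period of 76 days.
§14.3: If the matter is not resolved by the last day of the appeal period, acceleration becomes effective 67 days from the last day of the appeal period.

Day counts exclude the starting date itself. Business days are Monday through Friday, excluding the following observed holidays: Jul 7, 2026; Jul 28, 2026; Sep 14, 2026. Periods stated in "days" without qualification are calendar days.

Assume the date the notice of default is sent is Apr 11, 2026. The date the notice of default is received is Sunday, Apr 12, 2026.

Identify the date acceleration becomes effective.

The last day of the grace period: 3 business days after Sunday, Apr 12, 2026, skipping weekends — Apr 13, Apr 14, Apr 15 — lands on Wednesday, Apr 15, 2026.
The last day of the appeal period: Apr 15, 2026 + 76 days = Jun 30, 2026.
The date acceleration becomes effective: 67 calendar days after Jun 30, 2026 is Sep 5, 2026.

Sep 5, 2026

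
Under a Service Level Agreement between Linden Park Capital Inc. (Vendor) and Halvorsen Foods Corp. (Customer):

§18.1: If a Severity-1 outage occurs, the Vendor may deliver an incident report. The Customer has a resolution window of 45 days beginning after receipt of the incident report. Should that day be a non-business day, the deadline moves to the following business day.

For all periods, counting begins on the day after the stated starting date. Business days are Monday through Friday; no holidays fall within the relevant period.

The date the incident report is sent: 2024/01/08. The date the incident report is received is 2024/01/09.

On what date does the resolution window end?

2024/02/23

The last day of the resolution window: 2024/01/09 + 45 days = 2024/02/23. 2024/02/23 is a Friday, so no roll-forward applies.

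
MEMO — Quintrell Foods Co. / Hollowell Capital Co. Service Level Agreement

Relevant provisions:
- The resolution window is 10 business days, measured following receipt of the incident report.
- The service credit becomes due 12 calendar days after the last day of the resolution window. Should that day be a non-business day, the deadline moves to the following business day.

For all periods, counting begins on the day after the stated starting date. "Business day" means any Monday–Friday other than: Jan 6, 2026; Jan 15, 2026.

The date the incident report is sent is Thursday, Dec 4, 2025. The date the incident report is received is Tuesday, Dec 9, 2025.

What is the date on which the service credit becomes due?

Jan 5, 2026

From Tuesday, Dec 9, 2025, 10 business days (Dec 10, Dec 11, Dec 12, Dec 15, Dec 16, Dec 17, Dec 18, Dec 19, Dec 22, Dec 23, skipping weekends) brings us to Tuesday, Dec 23, 2025, which is the last day of the resolution window.
Adding 12 calendar days to Dec 23, 2025 gives Jan 4, 2026, which is the date on which the service credit becomes due. That falls on a Sunday, so it rolls to the next business day, Monday, Jan 5, 2026.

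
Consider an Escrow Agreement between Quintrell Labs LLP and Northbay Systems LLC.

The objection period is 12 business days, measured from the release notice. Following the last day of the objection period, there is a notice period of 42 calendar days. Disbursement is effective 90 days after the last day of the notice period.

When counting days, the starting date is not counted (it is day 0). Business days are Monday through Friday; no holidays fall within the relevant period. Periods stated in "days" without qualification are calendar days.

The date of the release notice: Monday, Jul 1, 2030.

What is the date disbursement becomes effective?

From Monday, Jul 1, 2030, 12 business days (Jul 2, Jul 3, Jul 4, Jul 5, …, Jul 15, Jul 16, Jul 17, skipping weekends) brings us to Wednesday, Jul 17, 2030, which is the last day of the objection period.
Adding 42 calendar days to Jul 17, 2030 gives Aug 28, 2030, which is the last day of the notice period.
Adding 90 calendar days to Aug 28, 2030 gives Nov 26, 2030, which is the date disbursement becomes effective.

Nov 26, 2030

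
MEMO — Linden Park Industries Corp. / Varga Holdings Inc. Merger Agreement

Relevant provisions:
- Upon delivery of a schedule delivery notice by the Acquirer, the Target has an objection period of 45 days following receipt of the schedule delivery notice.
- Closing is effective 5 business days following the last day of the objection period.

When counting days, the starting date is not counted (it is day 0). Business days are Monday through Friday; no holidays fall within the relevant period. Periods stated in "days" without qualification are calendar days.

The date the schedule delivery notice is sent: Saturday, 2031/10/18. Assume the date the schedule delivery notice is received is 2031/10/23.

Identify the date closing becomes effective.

The last day of the objection period: 2031/10/23 + 45 days = 2031/12/07.
The date closing becomes effective: 5 business days after Sunday, 2031/12/07, skipping weekends — Dec 8, Dec 9, Dec 10, Dec 11, Dec 12 — lands on Friday, 2031/12/12.

2031/12/12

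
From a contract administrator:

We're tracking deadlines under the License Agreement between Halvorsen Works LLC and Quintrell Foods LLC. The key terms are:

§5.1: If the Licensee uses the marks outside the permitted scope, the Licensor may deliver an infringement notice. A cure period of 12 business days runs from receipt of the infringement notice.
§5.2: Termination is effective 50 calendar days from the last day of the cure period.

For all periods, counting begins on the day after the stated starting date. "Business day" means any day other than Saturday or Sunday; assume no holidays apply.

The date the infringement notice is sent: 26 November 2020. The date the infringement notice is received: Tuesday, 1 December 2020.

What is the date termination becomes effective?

5 February 2021

The last day of the cure period: 12 business days after Tuesday, 1 December 2020, skipping weekends — Dec 2, Dec 3, Dec 4, Dec 7, …, Dec 15, Dec 16, Dec 17 — lands on Thursday, 17 December 2020.
The date termination becomes effective: 17 December 2020 + 50 days = 5 February 2021.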